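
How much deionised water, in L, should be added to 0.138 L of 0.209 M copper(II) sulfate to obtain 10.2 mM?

2.69 L

10.2 mM = 0.0102 M.
V₂ = C₁V₁/C₂ = 0.209 × 0.138 / 0.0102 = 2.83 L.
Diluent to add = V₂ − V₁ = 2.83 − 0.138 = 2.69 L.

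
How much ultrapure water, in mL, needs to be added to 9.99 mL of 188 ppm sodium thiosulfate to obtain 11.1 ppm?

V₂ = C₁V₁/C₂ = 188 × 9.99 / 11.1 = 169 mL.
Diluent to add = V₂ − V₁ = 169 − 9.99 = 159 mL.

159 mL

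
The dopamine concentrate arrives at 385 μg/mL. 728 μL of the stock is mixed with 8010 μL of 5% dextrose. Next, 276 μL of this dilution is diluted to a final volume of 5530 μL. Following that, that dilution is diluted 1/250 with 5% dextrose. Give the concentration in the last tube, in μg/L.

Overall dilution factor = 12.00 × 20.04 × 250 = 6.01 × 10⁴.
385 μg/mL / 6.01 × 10⁴ = 6.40 × 10⁻³ μg/mL = 6.40 μg/L.

6.40 μg/L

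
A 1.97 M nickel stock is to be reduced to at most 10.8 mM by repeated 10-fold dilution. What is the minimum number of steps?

3

Need 10ⁿ ≥ 182, so n ≥ log(182)/log(10) = 2.26.
Minimum whole steps: n = 3.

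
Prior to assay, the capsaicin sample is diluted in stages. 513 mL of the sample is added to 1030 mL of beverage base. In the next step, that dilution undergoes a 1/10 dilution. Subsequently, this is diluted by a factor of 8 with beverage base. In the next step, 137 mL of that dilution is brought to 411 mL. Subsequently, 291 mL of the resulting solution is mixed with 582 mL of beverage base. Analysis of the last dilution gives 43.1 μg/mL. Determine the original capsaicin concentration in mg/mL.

93.3 mg/mL

Overall dilution factor = 3.008 × 10 × 8 × 3 × 3 = 2166.
Original = 43.1 μg/mL × 2166 = 9.33 × 10⁴ μg/mL = 93.3 mg/mL.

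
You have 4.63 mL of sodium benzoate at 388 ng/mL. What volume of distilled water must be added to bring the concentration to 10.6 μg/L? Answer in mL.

10.6 μg/L = 10.6 ng/mL.
V₂ = C₁V₁/C₂ = 388 × 4.63 / 10.6 = 169 mL.
Diluent to add = V₂ − V₁ = 169 − 4.63 = 165 mL.

165 mL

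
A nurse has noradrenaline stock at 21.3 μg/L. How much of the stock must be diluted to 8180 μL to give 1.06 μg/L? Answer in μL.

407 μL

V₁ = C₂V₂/C₁ = 1.06 × 8180 / 21.3 = 407 μL.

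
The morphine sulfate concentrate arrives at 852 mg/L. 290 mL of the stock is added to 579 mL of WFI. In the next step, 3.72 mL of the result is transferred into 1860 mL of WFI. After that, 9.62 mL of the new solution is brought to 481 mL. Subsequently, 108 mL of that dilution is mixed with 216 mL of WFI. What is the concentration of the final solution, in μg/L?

Overall dilution factor = 2.997 × 501 × 50 × 3 = 2.25 × 10⁵.
852 mg/L / 2.25 × 10⁵ = 3.78 × 10⁻³ mg/L = 3.78 μg/L.

3.78 μg/L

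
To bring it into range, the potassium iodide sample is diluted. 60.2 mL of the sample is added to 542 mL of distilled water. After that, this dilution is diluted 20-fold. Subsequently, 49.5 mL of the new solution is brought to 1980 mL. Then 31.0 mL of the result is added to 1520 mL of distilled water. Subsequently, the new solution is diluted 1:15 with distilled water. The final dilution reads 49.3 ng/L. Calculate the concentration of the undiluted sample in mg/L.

Overall dilution factor = 10.00 × 20 × 40 × 50.03 × 15 = 6.01 × 10⁶.
Original = 49.3 ng/L × 6.01 × 10⁶ = 2.96 × 10⁸ ng/L = 296 mg/L.

296 mg/L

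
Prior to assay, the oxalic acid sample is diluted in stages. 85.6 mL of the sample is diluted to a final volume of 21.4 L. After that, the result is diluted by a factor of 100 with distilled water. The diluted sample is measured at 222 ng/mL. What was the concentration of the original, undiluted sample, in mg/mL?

5.55 mg/mL

Overall dilution factor = 250 × 100 = 2.50 × 10⁴.
Original = 222 ng/mL × 2.50 × 10⁴ = 5.55 × 10⁶ ng/mL = 5.55 mg/mL.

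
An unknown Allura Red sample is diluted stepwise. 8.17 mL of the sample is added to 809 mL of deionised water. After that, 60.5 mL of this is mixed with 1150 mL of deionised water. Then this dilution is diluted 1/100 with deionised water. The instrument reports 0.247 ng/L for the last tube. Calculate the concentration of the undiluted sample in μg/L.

Overall dilution factor = 100.0 × 20.01 × 100 = 2.00 × 10⁵.
Original = 0.247 ng/L × 2.00 × 10⁵ = 4.94 × 10⁴ ng/L = 49.4 μg/L.

49.4 μg/L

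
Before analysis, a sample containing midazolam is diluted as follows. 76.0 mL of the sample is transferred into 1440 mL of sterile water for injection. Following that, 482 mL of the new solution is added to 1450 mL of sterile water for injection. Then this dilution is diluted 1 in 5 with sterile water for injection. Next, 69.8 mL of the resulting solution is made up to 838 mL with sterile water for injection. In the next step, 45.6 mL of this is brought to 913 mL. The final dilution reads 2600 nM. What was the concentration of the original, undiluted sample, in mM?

250 mM

Overall dilution factor = 19.95 × 4.008 × 5 × 12.01 × 20.02 = 9.61 × 10⁴.
Original = 2600 nM × 9.61 × 10⁴ = 2.50 × 10⁸ nM = 250 mM.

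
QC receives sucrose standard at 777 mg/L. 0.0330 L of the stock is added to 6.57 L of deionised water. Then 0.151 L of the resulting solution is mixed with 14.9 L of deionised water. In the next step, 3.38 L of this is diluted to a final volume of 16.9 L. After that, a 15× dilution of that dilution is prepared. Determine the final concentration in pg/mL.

Overall dilution factor = 200.1 × 99.68 × 5 × 15 = 1.50 × 10⁶.
777 mg/L / 1.50 × 10⁶ = 5.19 × 10⁻⁴ mg/L = 519 pg/mL.

519 pg/mL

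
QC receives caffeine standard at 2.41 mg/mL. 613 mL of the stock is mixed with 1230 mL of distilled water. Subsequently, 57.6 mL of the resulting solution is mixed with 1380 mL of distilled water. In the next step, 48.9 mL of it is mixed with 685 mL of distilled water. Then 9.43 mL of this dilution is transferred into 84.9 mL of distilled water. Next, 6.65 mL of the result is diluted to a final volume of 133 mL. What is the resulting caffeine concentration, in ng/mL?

Overall dilution factor = 3.007 × 24.96 × 15.01 × 10.00 × 20 = 2.25 × 10⁵.
2.41 mg/mL / 2.25 × 10⁵ = 1.07 × 10⁻⁵ mg/mL = 10.7 ng/mL.

10.7 ng/mL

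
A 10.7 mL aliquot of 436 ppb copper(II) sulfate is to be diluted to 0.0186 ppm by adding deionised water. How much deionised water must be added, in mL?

240 mL

0.0186 ppm = 18.6 ppb.
V₂ = C₁V₁/C₂ = 436 × 10.7 / 18.6 = 251 mL.
Diluent to add = V₂ − V₁ = 251 − 10.7 = 240 mL.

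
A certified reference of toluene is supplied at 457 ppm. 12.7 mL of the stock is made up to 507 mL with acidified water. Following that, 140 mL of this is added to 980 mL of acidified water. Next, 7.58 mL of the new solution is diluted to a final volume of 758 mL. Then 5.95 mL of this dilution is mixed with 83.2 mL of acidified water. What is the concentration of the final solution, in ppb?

0.955 ppb

Overall dilution factor = 39.92 × 8 × 100 × 14.98 = 4.79 × 10⁵.
457 ppm / 4.79 × 10⁵ = 9.55 × 10⁻⁴ ppm = 0.955 ppb.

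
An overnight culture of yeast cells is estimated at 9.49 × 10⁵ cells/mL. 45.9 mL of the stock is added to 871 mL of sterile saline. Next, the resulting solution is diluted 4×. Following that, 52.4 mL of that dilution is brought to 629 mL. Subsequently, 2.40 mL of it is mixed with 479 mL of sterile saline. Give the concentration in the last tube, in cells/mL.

Overall dilution factor = 19.98 × 4 × 12.00 × 200.6 = 1.92 × 10⁵.
9.49 × 10⁵ cells/mL / 1.92 × 10⁵ = 4.93 cells/mL.

4.93 cells/mL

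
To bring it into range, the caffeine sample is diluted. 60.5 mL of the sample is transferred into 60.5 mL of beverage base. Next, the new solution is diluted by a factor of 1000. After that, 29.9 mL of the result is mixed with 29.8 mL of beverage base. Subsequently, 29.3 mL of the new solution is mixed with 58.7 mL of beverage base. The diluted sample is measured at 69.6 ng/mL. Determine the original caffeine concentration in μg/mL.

Overall dilution factor = 2 × 1000 × 1.997 × 3.003 = 1.20 × 10⁴.
Original = 69.6 ng/mL × 1.20 × 10⁴ = 8.35 × 10⁵ ng/mL = 835 μg/mL.

835 μg/mL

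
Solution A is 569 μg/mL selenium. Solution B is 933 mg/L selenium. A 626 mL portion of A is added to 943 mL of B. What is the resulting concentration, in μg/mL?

788 μg/mL

C_B = 933 mg/L = 933 μg/mL.
C_mix = (C_A·V_A + C_B·V_B)/(V_A + V_B) = (569×626 + 933×943) / 1569 = 788 μg/mL.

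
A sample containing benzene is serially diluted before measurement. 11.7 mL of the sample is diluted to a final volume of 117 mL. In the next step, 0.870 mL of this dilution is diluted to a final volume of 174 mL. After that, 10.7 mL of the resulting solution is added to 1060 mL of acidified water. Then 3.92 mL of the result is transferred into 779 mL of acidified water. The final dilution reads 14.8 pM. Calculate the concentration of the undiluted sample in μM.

592 μM

Overall dilution factor = 10 × 200 × 100.1 × 199.7 = 4.00 × 10⁷.
Original = 14.8 pM × 4.00 × 10⁷ = 5.92 × 10⁸ pM = 592 μM.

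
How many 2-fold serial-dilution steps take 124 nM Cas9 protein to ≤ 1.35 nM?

7

Need 2ⁿ ≥ 91.9, so n ≥ log(91.9)/log(2) = 6.52.
Minimum whole steps: n = 7.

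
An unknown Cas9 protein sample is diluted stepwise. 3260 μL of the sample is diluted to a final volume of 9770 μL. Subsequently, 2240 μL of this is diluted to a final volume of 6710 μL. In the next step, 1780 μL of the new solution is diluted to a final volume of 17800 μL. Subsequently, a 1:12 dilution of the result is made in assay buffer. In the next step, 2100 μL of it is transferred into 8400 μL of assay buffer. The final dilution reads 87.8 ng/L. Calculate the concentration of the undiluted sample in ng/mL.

473 ng/mL

Overall dilution factor = 2.997 × 2.996 × 10 × 12 × 5 = 5386.
Original = 87.8 ng/L × 5386 = 4.73 × 10⁵ ng/L = 473 ng/mL.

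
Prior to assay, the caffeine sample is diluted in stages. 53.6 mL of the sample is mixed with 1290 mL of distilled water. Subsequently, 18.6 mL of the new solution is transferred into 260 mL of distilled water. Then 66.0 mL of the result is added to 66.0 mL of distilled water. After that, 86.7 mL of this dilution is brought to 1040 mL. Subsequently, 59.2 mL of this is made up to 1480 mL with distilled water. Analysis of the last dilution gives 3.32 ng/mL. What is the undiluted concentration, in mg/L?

Overall dilution factor = 25.07 × 14.98 × 2 × 12.00 × 25 = 2.25 × 10⁵.
Original = 3.32 ng/mL × 2.25 × 10⁵ = 7.48 × 10⁵ ng/mL = 748 mg/L.

748 mg/L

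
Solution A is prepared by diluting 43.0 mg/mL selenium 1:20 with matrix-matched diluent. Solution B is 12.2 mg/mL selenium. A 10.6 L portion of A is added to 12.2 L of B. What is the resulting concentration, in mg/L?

7530 mg/L

C_A = 43.0 mg/mL / 20 = 2.15 mg/mL.
C_mix = (C_A·V_A + C_B·V_B)/(V_A + V_B) = (2.15×10.6 + 12.2×12.2) / 22.80 = 7.53 mg/mL = 7530 mg/L.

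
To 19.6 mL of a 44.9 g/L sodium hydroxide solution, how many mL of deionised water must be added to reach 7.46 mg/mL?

7.46 mg/mL = 7.46 g/L.
V₂ = C₁V₁/C₂ = 44.9 × 19.6 / 7.46 = 118 mL.
Diluent to add = V₂ − V₁ = 118 − 19.6 = 98.4 mL.

98.4 mL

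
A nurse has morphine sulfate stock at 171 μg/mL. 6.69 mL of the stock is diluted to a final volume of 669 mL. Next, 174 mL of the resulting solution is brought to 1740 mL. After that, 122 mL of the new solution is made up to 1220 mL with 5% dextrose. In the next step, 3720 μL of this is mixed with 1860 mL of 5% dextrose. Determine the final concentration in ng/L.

Overall dilution factor = 100 × 10 × 10 × 501 = 5.01 × 10⁶.
171 μg/mL / 5.01 × 10⁶ = 3.41 × 10⁻⁵ μg/mL = 34.1 ng/L.

34.1 ng/L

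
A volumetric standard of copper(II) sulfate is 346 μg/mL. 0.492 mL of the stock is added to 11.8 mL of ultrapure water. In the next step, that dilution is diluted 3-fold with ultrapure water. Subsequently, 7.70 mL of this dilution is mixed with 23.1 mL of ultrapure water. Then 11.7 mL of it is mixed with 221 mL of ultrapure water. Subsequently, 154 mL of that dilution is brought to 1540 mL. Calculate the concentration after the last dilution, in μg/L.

Overall dilution factor = 24.98 × 3 × 4 × 19.89 × 10 = 5.96 × 10⁴.
346 μg/mL / 5.96 × 10⁴ = 5.80 × 10⁻³ μg/mL = 5.80 μg/L.

5.80 μg/L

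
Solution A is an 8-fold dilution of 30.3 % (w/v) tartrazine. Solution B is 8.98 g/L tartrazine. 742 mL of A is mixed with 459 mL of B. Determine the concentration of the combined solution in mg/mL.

26.8 mg/mL

C_A = 30.3 % (w/v) / 8 = 3.79 % (w/v).
C_B = 8.98 g/L = 0.898 % (w/v).
C_mix = (C_A·V_A + C_B·V_B)/(V_A + V_B) = (3.79×742 + 0.898×459) / 1201 = 2.68 % (w/v) = 26.8 mg/mL.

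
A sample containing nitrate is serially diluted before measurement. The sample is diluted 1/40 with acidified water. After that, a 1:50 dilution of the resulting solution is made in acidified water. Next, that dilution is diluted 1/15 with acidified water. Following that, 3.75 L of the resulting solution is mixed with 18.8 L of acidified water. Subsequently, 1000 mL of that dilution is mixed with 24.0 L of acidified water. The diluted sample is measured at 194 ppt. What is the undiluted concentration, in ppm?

875 ppm

Overall dilution factor = 40 × 50 × 15 × 6.013 × 25 = 4.51 × 10⁶.
Original = 194 ppt × 4.51 × 10⁶ = 8.75 × 10⁸ ppt = 875 ppm.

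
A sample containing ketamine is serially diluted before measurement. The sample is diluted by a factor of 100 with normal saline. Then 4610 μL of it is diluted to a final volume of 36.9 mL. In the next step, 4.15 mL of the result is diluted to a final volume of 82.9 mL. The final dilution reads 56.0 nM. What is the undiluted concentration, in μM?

895 μM

Overall dilution factor = 100 × 8.004 × 19.98 = 1.60 × 10⁴.
Original = 56.0 nM × 1.60 × 10⁴ = 8.95 × 10⁵ nM = 895 μM.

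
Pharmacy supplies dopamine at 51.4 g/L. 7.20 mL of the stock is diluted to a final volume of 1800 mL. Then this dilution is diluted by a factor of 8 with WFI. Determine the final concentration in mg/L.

25.7 mg/L

Overall dilution factor = 250 × 8 = 2000.
51.4 g/L / 2000 = 0.0257 g/L = 25.7 mg/L.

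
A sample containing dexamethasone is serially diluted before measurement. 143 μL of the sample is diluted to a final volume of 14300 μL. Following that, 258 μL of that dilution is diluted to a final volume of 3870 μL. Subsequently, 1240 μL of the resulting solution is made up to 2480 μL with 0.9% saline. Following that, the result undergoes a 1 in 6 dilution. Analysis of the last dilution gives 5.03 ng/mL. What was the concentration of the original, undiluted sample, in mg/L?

90.5 mg/L

Overall dilution factor = 100 × 15 × 2 × 6 = 1.80 × 10⁴.
Original = 5.03 ng/mL × 1.80 × 10⁴ = 9.05 × 10⁴ ng/mL = 90.5 mg/L.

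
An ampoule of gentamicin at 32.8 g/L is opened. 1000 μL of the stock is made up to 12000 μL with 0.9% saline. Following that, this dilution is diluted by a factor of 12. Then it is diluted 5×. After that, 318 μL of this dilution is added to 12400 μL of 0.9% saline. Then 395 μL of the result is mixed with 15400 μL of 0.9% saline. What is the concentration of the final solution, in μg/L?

28.5 μg/L

Overall dilution factor = 12 × 12 × 5 × 39.99 × 39.99 = 1.15 × 10⁶.
32.8 g/L / 1.15 × 10⁶ = 2.85 × 10⁻⁵ g/L = 28.5 μg/L.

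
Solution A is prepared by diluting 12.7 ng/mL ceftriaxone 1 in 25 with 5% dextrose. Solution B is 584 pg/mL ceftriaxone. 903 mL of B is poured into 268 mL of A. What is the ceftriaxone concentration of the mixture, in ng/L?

567 ng/L

C_A = 12.7 ng/mL / 25 = 0.508 ng/mL.
C_B = 584 pg/mL = 0.584 ng/mL.
C_mix = (C_A·V_A + C_B·V_B)/(V_A + V_B) = (0.508×268 + 0.584×903) / 1171 = 0.567 ng/mL = 567 ng/L.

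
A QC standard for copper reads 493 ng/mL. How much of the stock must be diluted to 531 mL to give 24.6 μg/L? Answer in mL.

24.6 μg/L = 24.6 ng/mL.
V₁ = C₂V₂/C₁ = 24.6 × 531 / 493 = 26.5 mL.

26.5 mL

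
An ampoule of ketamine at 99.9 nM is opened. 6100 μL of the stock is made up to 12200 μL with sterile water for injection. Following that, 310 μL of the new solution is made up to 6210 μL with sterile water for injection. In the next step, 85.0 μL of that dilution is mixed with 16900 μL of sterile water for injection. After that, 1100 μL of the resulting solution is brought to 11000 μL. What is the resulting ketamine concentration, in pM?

1.25 pM

Overall dilution factor = 2 × 20.03 × 199.8 × 10 = 8.01 × 10⁴.
99.9 nM / 8.01 × 10⁴ = 1.25 × 10⁻³ nM = 1.25 pM.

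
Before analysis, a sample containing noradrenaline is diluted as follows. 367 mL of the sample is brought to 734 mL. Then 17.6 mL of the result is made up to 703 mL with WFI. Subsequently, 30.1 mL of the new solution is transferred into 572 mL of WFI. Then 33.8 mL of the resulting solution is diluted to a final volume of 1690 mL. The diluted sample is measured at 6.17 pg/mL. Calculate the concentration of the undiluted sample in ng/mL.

493 ng/mL

Overall dilution factor = 2 × 39.94 × 20.00 × 50 = 7.99 × 10⁴.
Original = 6.17 pg/mL × 7.99 × 10⁴ = 4.93 × 10⁵ pg/mL = 493 ng/mL.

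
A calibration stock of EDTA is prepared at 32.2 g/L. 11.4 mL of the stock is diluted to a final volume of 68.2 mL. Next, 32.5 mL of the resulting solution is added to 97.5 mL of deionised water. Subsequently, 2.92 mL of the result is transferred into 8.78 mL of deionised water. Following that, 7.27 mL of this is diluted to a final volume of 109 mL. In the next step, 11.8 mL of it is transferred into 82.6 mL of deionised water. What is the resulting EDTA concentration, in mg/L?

2.80 mg/L

Overall dilution factor = 5.982 × 4 × 4.007 × 14.99 × 8 = 1.15 × 10⁴.
32.2 g/L / 1.15 × 10⁴ = 2.80 × 10⁻³ g/L = 2.80 mg/L.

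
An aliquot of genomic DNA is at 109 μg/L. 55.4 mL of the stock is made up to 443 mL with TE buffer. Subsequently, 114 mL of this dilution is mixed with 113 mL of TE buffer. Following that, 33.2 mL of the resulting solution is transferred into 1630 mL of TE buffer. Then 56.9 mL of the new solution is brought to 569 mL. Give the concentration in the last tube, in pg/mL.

13.7 pg/mL

Overall dilution factor = 7.996 × 1.991 × 50.10 × 10 = 7977.
109 μg/L / 7977 = 0.0137 μg/L = 13.7 pg/mL.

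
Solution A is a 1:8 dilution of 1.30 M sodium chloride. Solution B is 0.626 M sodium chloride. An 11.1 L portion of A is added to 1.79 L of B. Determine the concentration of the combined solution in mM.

C_A = 1.30 M / 8 = 0.163 M.
C_mix = (C_A·V_A + C_B·V_B)/(V_A + V_B) = (0.163×11.1 + 0.626×1.79) / 12.89 = 0.227 M = 227 mM.

227 mM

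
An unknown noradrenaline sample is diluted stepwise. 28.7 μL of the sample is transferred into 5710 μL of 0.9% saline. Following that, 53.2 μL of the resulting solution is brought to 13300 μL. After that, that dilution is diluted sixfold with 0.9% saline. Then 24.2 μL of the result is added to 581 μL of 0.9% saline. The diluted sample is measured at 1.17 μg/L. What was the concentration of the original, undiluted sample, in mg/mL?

8.78 mg/mL

Overall dilution factor = 200.0 × 250 × 6 × 25.01 = 7.50 × 10⁶.
Original = 1.17 μg/L × 7.50 × 10⁶ = 8.78 × 10⁶ μg/L = 8.78 mg/mL.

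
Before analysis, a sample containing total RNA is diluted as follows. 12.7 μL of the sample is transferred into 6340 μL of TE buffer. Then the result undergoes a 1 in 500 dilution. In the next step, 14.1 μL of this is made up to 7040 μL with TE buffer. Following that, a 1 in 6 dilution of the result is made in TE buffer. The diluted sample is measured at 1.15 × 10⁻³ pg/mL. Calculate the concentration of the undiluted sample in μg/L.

862 μg/L

Overall dilution factor = 500.2 × 500 × 499.3 × 6 = 7.49 × 10⁸.
Original = 1.15 × 10⁻³ pg/mL × 7.49 × 10⁸ = 8.62 × 10⁵ pg/mL = 862 μg/L.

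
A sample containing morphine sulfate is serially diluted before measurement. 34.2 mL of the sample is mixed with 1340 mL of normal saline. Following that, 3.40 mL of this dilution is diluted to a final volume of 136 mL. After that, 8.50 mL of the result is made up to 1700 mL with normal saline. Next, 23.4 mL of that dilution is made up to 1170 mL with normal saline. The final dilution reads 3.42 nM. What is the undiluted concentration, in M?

0.0550 M

Overall dilution factor = 40.18 × 40 × 200 × 50 = 1.61 × 10⁷.
Original = 3.42 nM × 1.61 × 10⁷ = 5.50 × 10⁷ nM = 0.0550 M.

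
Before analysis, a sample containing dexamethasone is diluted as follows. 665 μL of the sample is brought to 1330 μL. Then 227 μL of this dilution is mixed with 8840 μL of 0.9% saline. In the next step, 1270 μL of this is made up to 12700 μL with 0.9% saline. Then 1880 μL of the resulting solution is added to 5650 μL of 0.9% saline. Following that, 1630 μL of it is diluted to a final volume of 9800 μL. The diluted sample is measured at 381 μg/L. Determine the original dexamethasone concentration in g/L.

7.33 g/L

Overall dilution factor = 2 × 39.94 × 10 × 4.005 × 6.012 = 1.92 × 10⁴.
Original = 381 μg/L × 1.92 × 10⁴ = 7.33 × 10⁶ μg/L = 7.33 g/L.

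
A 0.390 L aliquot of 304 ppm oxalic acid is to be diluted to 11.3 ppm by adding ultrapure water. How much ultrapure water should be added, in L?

10.1 L

V₂ = C₁V₁/C₂ = 304 × 0.390 / 11.3 = 10.5 L.
Diluent to add = V₂ − V₁ = 10.5 − 0.390 = 10.1 L.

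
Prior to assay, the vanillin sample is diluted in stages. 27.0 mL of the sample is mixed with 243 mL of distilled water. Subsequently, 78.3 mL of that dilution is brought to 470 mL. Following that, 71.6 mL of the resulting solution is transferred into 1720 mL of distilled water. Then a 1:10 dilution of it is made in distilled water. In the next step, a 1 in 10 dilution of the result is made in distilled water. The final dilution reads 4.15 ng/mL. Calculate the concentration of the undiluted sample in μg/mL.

Overall dilution factor = 10 × 6.003 × 25.02 × 10 × 10 = 1.50 × 10⁵.
Original = 4.15 ng/mL × 1.50 × 10⁵ = 6.23 × 10⁵ ng/mL = 623 μg/mL.

623 μg/mL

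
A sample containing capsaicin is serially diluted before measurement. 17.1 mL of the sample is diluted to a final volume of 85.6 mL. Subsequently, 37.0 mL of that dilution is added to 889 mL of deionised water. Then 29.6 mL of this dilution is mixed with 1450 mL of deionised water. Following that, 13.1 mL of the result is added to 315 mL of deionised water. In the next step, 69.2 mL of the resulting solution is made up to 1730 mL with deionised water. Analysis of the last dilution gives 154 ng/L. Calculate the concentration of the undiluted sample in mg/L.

Overall dilution factor = 5.006 × 25.03 × 49.99 × 25.05 × 25 = 3.92 × 10⁶.
Original = 154 ng/L × 3.92 × 10⁶ = 6.04 × 10⁸ ng/L = 604 mg/L.

604 mg/L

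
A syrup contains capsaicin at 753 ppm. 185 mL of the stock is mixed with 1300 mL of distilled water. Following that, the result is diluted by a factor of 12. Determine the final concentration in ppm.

7.82 ppm

Overall dilution factor = 8.027 × 12 = 96.3.
753 ppm / 96.3 = 7.82 ppm.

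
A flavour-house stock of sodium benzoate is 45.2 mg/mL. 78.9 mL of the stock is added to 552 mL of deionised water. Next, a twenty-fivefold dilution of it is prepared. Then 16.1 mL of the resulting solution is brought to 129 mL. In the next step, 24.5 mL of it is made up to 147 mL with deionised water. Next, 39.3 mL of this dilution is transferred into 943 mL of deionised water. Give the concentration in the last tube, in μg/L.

Overall dilution factor = 7.996 × 25 × 8.012 × 6 × 24.99 = 2.40 × 10⁵.
45.2 mg/mL / 2.40 × 10⁵ = 1.88 × 10⁻⁴ mg/mL = 188 μg/L.

188 μg/L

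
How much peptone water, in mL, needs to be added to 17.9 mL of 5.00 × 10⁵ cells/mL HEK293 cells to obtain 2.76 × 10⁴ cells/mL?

V₂ = C₁V₁/C₂ = 5.00 × 10⁵ × 17.9 / 2.76 × 10⁴ = 324 mL.
Diluent to add = V₂ − V₁ = 324 − 17.9 = 306 mL.

306 mL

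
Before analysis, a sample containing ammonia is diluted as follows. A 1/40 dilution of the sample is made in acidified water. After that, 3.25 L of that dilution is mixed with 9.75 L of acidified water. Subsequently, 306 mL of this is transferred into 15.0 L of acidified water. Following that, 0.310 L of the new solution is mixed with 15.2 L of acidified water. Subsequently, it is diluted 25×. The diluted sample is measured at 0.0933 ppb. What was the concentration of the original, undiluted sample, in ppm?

Overall dilution factor = 40 × 4 × 50.02 × 50.03 × 25 = 1.00 × 10⁷.
Original = 0.0933 ppb × 1.00 × 10⁷ = 9.34 × 10⁵ ppb = 934 ppm.

934 ppm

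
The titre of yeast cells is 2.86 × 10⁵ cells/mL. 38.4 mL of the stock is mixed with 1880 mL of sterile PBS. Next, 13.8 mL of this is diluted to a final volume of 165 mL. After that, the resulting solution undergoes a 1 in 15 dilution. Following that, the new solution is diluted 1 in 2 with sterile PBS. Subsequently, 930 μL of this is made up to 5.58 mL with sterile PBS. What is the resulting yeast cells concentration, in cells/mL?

Overall dilution factor = 49.96 × 11.96 × 15 × 2 × 6 = 1.08 × 10⁵.
2.86 × 10⁵ cells/mL / 1.08 × 10⁵ = 2.66 cells/mL.

2.66 cells/mL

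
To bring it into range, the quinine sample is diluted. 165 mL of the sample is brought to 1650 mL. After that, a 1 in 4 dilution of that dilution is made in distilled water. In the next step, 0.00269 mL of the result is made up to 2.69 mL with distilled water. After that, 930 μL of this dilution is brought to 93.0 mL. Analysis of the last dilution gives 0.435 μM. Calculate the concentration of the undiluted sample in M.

Overall dilution factor = 10 × 4 × 1000 × 100 = 4.00 × 10⁶.
Original = 0.435 μM × 4.00 × 10⁶ = 1.74 × 10⁶ μM = 1.74 M.

1.74 M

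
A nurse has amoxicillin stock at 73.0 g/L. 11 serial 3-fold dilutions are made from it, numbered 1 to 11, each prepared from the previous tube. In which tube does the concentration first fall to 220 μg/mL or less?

tube 6

Tube n has concentration 73.0 g/L / 3ⁿ.
Need 3ⁿ ≥ 73.0 g/L / 220 μg/mL = 332, so n ≥ 5.28.
First such tube: n = 6.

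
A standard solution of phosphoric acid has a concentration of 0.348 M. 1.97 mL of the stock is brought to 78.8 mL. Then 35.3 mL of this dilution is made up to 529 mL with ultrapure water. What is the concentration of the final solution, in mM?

0.581 mM

Overall dilution factor = 40 × 14.99 = 599.
0.348 M / 599 = 5.81 × 10⁻⁴ M = 0.581 mM.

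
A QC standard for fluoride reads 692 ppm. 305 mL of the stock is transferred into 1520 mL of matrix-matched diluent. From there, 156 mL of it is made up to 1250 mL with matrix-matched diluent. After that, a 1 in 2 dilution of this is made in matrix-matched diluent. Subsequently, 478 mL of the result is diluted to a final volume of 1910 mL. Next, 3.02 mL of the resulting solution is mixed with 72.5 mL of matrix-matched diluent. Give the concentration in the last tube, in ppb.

72.2 ppb

Overall dilution factor = 5.984 × 8.013 × 2 × 3.996 × 25.01 = 9582.
692 ppm / 9582 = 0.0722 ppm = 72.2 ppb.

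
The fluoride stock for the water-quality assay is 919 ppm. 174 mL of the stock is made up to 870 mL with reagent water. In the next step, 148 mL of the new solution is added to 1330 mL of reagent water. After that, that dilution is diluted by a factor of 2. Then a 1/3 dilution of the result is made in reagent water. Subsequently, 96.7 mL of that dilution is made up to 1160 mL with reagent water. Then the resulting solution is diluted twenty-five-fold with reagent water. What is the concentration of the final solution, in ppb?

10.2 ppb

Overall dilution factor = 5 × 9.986 × 2 × 3 × 12.00 × 25 = 8.98 × 10⁴.
919 ppm / 8.98 × 10⁴ = 0.0102 ppm = 10.2 ppb.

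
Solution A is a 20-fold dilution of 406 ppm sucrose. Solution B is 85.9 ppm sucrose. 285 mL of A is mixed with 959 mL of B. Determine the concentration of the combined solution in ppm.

C_A = 406 ppm / 20 = 20.3 ppm.
C_mix = (C_A·V_A + C_B·V_B)/(V_A + V_B) = (20.3×285 + 85.9×959) / 1244 = 70.9 ppm.

70.9 ppm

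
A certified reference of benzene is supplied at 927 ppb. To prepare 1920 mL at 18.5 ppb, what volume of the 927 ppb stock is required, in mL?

38.3 mL

V₁ = C₂V₂/C₁ = 18.5 × 1920 / 927 = 38.3 mL.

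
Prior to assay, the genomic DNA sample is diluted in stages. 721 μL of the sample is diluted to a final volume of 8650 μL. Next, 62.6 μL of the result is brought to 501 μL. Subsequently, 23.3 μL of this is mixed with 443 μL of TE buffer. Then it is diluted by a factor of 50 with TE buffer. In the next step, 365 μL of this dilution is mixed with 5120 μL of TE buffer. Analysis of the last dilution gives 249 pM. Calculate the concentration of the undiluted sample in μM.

360 μM

Overall dilution factor = 12.00 × 8.003 × 20.01 × 50 × 15.03 = 1.44 × 10⁶.
Original = 249 pM × 1.44 × 10⁶ = 3.60 × 10⁸ pM = 360 μM.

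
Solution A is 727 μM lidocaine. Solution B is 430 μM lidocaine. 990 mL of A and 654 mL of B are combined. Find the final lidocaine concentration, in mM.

0.609 mM

C_mix = (C_A·V_A + C_B·V_B)/(V_A + V_B) = (727×990 + 430×654) / 1644 = 609 μM = 0.609 mM.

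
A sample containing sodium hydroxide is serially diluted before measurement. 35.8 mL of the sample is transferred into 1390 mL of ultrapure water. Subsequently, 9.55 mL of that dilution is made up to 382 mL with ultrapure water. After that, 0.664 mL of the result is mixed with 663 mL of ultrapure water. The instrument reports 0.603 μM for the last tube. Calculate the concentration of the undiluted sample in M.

Overall dilution factor = 39.83 × 40 × 999.5 = 1.59 × 10⁶.
Original = 0.603 μM × 1.59 × 10⁶ = 9.60 × 10⁵ μM = 0.960 M.

0.960 M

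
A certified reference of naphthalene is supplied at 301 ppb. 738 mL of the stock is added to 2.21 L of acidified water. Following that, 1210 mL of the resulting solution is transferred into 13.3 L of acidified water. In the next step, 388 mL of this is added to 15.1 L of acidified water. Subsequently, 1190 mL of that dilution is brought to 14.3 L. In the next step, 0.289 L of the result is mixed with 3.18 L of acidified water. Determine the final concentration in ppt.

1.09 ppt

Overall dilution factor = 3.995 × 11.99 × 39.92 × 12.02 × 12.00 = 2.76 × 10⁵.
301 ppb / 2.76 × 10⁵ = 1.09 × 10⁻³ ppb = 1.09 ppt.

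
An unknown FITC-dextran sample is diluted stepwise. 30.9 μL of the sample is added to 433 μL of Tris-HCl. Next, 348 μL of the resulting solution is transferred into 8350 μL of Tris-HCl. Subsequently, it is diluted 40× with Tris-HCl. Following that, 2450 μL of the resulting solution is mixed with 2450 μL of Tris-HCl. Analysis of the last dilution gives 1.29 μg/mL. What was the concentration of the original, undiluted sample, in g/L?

38.7 g/L

Overall dilution factor = 15.01 × 24.99 × 40 × 2 = 3.00 × 10⁴.
Original = 1.29 μg/mL × 3.00 × 10⁴ = 3.87 × 10⁴ μg/mL = 38.7 g/L.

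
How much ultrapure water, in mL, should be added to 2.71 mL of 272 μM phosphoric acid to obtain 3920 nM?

3920 nM = 3.92 μM.
V₂ = C₁V₁/C₂ = 272 × 2.71 / 3.92 = 188 mL.
Diluent to add = V₂ − V₁ = 188 − 2.71 = 185 mL.

185 mL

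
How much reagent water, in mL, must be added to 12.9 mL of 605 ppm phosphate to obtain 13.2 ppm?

V₂ = C₁V₁/C₂ = 605 × 12.9 / 13.2 = 591 mL.
Diluent to add = V₂ − V₁ = 591 − 12.9 = 578 mL.

578 mL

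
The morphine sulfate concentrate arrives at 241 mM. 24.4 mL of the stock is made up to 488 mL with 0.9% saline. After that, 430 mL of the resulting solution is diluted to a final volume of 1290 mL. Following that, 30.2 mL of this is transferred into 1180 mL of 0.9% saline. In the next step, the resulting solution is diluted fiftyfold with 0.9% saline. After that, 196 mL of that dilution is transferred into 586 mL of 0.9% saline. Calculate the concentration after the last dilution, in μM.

Overall dilution factor = 20 × 3 × 40.07 × 50 × 3.990 = 4.80 × 10⁵.
241 mM / 4.80 × 10⁵ = 5.02 × 10⁻⁴ mM = 0.502 μM.

0.502 μM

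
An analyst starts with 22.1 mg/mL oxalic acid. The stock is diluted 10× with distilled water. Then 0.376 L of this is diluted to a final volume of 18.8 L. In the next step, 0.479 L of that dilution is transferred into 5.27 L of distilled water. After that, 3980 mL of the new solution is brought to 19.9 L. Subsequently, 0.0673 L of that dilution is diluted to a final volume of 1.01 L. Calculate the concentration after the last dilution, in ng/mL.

49.1 ng/mL

Overall dilution factor = 10 × 50 × 12.00 × 5 × 15.01 = 4.50 × 10⁵.
22.1 mg/mL / 4.50 × 10⁵ = 4.91 × 10⁻⁵ mg/mL = 49.1 ng/mL.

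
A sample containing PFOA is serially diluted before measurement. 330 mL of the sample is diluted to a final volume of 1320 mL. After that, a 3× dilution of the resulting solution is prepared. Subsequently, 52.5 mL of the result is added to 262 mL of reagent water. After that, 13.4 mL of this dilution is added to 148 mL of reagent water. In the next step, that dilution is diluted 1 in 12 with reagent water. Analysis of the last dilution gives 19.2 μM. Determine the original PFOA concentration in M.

Overall dilution factor = 4 × 3 × 5.990 × 12.04 × 12 = 1.04 × 10⁴.
Original = 19.2 μM × 1.04 × 10⁴ = 1.99 × 10⁵ μM = 0.199 M.

0.199 M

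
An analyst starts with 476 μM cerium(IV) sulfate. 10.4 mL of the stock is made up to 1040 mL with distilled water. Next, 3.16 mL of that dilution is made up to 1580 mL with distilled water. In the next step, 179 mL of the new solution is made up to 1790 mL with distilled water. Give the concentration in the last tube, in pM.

952 pM

Overall dilution factor = 100 × 500 × 10 = 5.00 × 10⁵.
476 μM / 5.00 × 10⁵ = 9.52 × 10⁻⁴ μM = 952 pM.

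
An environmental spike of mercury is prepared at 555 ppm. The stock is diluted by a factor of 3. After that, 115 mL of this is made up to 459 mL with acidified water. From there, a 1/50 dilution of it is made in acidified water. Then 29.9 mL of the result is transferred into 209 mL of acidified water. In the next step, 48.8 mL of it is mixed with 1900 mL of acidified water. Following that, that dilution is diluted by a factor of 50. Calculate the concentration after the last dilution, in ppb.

Overall dilution factor = 3 × 3.991 × 50 × 7.990 × 39.93 × 50 = 9.55 × 10⁶.
555 ppm / 9.55 × 10⁶ = 5.81 × 10⁻⁵ ppm = 0.0581 ppb.

0.0581 ppb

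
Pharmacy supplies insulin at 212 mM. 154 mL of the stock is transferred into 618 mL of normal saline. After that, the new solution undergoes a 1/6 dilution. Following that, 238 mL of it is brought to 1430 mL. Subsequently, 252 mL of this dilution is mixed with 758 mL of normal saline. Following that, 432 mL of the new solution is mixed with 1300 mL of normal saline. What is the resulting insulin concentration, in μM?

73.0 μM

Overall dilution factor = 5.013 × 6 × 6.008 × 4.008 × 4.009 = 2904.
212 mM / 2904 = 0.0730 mM = 73.0 μM.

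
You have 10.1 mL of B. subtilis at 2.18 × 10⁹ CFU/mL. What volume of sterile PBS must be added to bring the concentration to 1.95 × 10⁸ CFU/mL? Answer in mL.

V₂ = C₁V₁/C₂ = 2.18 × 10⁹ × 10.1 / 1.95 × 10⁸ = 113 mL.
Diluent to add = V₂ − V₁ = 113 − 10.1 = 103 mL.

103 mL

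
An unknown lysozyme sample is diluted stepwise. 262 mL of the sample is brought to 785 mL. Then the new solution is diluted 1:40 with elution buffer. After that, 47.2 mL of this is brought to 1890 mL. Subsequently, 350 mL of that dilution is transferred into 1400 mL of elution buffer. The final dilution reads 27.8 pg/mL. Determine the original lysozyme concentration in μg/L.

Overall dilution factor = 2.996 × 40 × 40.04 × 5 = 2.40 × 10⁴.
Original = 27.8 pg/mL × 2.40 × 10⁴ = 6.67 × 10⁵ pg/mL = 667 μg/L.

667 μg/L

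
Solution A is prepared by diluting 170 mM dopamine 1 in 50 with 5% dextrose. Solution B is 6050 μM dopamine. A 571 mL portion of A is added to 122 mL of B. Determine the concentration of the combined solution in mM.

3.87 mM

C_A = 170 mM / 50 = 3.40 mM.
C_B = 6050 μM = 6.05 mM.
C_mix = (C_A·V_A + C_B·V_B)/(V_A + V_B) = (3.40×571 + 6.05×122) / 693.0 = 3.87 mM.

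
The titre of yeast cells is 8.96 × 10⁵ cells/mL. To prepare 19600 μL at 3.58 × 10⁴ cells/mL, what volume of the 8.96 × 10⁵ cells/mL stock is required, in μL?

V₁ = C₂V₂/C₁ = 3.58 × 10⁴ × 19600 / 8.96 × 10⁵ = 783 μL.

783 μL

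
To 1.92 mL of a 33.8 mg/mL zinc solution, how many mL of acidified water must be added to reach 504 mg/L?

504 mg/L = 0.504 mg/mL.
V₂ = C₁V₁/C₂ = 33.8 × 1.92 / 0.504 = 129 mL.
Diluent to add = V₂ − V₁ = 129 − 1.92 = 127 mL.

127 mL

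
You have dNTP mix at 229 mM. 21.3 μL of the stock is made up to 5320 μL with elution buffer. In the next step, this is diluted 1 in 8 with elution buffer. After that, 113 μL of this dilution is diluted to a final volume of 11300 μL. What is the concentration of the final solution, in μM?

1.15 μM

Overall dilution factor = 249.8 × 8 × 100 = 2.00 × 10⁵.
229 mM / 2.00 × 10⁵ = 1.15 × 10⁻³ mM = 1.15 μM.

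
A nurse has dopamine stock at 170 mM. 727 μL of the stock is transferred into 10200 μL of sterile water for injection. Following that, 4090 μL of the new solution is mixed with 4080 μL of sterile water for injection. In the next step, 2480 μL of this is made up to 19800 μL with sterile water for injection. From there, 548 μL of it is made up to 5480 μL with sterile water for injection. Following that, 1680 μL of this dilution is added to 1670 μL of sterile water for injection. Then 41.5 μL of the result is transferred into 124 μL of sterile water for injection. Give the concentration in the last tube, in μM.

Overall dilution factor = 15.03 × 1.998 × 7.984 × 10 × 1.994 × 3.988 = 1.91 × 10⁴.
170 mM / 1.91 × 10⁴ = 8.92 × 10⁻³ mM = 8.92 μM.

8.92 μM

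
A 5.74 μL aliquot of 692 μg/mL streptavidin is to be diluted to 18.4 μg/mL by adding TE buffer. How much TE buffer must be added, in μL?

210 μL

V₂ = C₁V₁/C₂ = 692 × 5.74 / 18.4 = 216 μL.
Diluent to add = V₂ − V₁ = 216 − 5.74 = 210 μL.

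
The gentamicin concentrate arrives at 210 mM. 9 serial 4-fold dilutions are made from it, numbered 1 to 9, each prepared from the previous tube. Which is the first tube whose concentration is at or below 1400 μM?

tube 4

Tube n has concentration 210 mM / 4ⁿ.
Need 4ⁿ ≥ 210 mM / 1400 μM = 150, so n ≥ 3.61.
First such tube: n = 4.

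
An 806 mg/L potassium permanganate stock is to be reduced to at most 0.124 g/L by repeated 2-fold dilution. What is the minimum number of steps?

3

Need 2ⁿ ≥ 6.50, so n ≥ log(6.50)/log(2) = 2.70.
Minimum whole steps: n = 3.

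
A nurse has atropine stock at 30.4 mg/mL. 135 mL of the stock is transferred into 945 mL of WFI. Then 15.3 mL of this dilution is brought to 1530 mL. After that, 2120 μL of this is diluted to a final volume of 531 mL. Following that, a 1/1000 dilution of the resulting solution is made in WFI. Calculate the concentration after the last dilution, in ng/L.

Overall dilution factor = 8 × 100 × 250.5 × 1000 = 2.00 × 10⁸.
30.4 mg/mL / 2.00 × 10⁸ = 1.52 × 10⁻⁷ mg/mL = 152 ng/L.

152 ng/L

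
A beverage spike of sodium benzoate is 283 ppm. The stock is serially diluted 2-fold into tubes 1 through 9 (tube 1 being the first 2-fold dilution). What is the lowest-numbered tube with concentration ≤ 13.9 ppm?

tube 5

Tube n has concentration 283 ppm / 2ⁿ.
Need 2ⁿ ≥ 283 ppm / 13.9 ppm = 20.4, so n ≥ 4.35.
First such tube: n = 5.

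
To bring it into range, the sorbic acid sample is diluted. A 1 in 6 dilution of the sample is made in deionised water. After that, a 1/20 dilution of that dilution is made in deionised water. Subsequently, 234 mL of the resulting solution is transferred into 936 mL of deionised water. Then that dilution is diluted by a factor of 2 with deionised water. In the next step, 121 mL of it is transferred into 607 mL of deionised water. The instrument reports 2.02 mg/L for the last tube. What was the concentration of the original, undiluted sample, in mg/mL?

Overall dilution factor = 6 × 20 × 5 × 2 × 6.017 = 7220.
Original = 2.02 mg/L × 7220 = 1.46 × 10⁴ mg/L = 14.6 mg/mL.

14.6 mg/mL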